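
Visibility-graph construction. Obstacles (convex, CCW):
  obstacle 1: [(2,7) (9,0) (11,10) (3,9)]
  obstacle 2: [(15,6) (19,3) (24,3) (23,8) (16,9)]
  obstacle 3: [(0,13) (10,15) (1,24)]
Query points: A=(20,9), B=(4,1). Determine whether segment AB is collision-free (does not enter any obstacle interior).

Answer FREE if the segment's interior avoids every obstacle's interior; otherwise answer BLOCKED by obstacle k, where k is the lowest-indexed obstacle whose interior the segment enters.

Obstacle 1 [(2,7) (9,0) (11,10) (3,9)]:
  edge (2,7)–(9,0): crosses AB
  edge (9,0)–(11,10): crosses AB
  edge (11,10)–(3,9): clear
  edge (3,9)–(2,7): clear
  → BLOCKED
Obstacle 2 [(15,6) (19,3) (24,3) (23,8) (16,9)]:
  edge (15,6)–(19,3): clear
  edge (19,3)–(24,3): clear
  edge (24,3)–(23,8): clear
  edge (23,8)–(16,9): crosses AB
  edge (16,9)–(15,6): crosses AB
  → BLOCKED
Obstacle 3 [(0,13) (10,15) (1,24)]:
  edge (0,13)–(10,15): clear
  edge (10,15)–(1,24): clear
  edge (1,24)–(0,13): clear
  midpoint (12,5) outside
  → clear

BLOCKED by obstacle 1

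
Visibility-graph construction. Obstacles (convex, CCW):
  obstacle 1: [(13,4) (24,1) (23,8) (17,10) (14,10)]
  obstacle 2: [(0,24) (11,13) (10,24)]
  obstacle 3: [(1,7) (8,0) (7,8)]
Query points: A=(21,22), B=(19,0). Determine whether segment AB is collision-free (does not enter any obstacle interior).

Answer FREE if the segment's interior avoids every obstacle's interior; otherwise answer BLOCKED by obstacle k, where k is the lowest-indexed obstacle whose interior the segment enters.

Obstacle 1 [(13,4) (24,1) (23,8) (17,10) (14,10)]:
  edge (13,4)–(24,1): crosses AB
  edge (24,1)–(23,8): clear
  edge (23,8)–(17,10): crosses AB
  edge (17,10)–(14,10): clear
  edge (14,10)–(13,4): clear
  → BLOCKED
Obstacle 2 [(0,24) (11,13) (10,24)]:
  edge (0,24)–(11,13): clear
  edge (11,13)–(10,24): clear
  edge (10,24)–(0,24): clear
  midpoint (20,11) outside
  → clear
Obstacle 3 [(1,7) (8,0) (7,8)]:
  edge (1,7)–(8,0): clear
  edge (8,0)–(7,8): clear
  edge (7,8)–(1,7): clear
  midpoint (20,11) outside
  → clear

BLOCKED by obstacle 1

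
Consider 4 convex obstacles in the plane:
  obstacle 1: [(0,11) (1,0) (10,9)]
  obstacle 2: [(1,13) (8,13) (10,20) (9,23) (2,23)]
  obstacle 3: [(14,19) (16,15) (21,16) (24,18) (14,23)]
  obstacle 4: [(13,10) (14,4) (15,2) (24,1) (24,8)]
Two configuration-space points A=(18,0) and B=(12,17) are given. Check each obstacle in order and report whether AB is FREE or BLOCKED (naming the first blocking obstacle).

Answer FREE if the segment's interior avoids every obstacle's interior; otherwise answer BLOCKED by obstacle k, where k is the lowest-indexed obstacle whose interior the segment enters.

BLOCKED by obstacle 4

Obstacle 1 [(0,11) (1,0) (10,9)]:
  edge (0,11)–(1,0): clear
  edge (1,0)–(10,9): clear
  edge (10,9)–(0,11): clear
  midpoint (15,17/2) outside
  → clear
Obstacle 2 [(1,13) (8,13) (10,20) (9,23) (2,23)]:
  edge (1,13)–(8,13): clear
  edge (8,13)–(10,20): clear
  edge (10,20)–(9,23): clear
  edge (9,23)–(2,23): clear
  edge (2,23)–(1,13): clear
  midpoint (15,17/2) outside
  → clear
Obstacle 3 [(14,19) (16,15) (21,16) (24,18) (14,23)]:
  edge (14,19)–(16,15): clear
  edge (16,15)–(21,16): clear
  edge (21,16)–(24,18): clear
  edge (24,18)–(14,23): clear
  edge (14,23)–(14,19): clear
  midpoint (15,17/2) outside
  → clear
Obstacle 4 [(13,10) (14,4) (15,2) (24,1) (24,8)]:
  edge (13,10)–(14,4): clear
  edge (14,4)–(15,2): clear
  edge (15,2)–(24,1): crosses AB
  edge (24,1)–(24,8): clear
  edge (24,8)–(13,10): crosses AB
  → BLOCKED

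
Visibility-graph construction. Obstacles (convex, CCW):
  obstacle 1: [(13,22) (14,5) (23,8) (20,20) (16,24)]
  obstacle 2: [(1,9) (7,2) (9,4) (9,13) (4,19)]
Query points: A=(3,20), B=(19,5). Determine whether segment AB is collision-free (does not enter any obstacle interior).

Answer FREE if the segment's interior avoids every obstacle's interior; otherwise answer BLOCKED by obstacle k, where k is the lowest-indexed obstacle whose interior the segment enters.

Obstacle 1 [(13,22) (14,5) (23,8) (20,20) (16,24)]:
  edge (13,22)–(14,5): crosses AB
  edge (14,5)–(23,8): crosses AB
  edge (23,8)–(20,20): clear
  edge (20,20)–(16,24): clear
  edge (16,24)–(13,22): clear
  → BLOCKED
Obstacle 2 [(1,9) (7,2) (9,4) (9,13) (4,19)]:
  edge (1,9)–(7,2): clear
  edge (7,2)–(9,4): clear
  edge (9,4)–(9,13): clear
  edge (9,13)–(4,19): clear
  edge (4,19)–(1,9): clear
  midpoint (11,25/2) outside
  → clear

BLOCKED by obstacle 1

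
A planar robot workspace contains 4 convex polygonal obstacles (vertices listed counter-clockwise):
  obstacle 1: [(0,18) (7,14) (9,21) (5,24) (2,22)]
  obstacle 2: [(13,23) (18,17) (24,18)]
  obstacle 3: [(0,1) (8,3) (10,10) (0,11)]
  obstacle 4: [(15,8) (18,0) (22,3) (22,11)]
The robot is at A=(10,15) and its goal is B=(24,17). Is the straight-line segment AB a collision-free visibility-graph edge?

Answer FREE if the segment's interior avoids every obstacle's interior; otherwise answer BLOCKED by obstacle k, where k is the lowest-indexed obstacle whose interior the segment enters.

FREE

Obstacle 1 [(0,18) (7,14) (9,21) (5,24) (2,22)]:
  edge (0,18)–(7,14): clear
  edge (7,14)–(9,21): clear
  edge (9,21)–(5,24): clear
  edge (5,24)–(2,22): clear
  edge (2,22)–(0,18): clear
  midpoint (17,16) outside
  → clear
Obstacle 2 [(13,23) (18,17) (24,18)]:
  edge (13,23)–(18,17): clear
  edge (18,17)–(24,18): clear
  edge (24,18)–(13,23): clear
  midpoint (17,16) outside
  → clear
Obstacle 3 [(0,1) (8,3) (10,10) (0,11)]:
  edge (0,1)–(8,3): clear
  edge (8,3)–(10,10): clear
  edge (10,10)–(0,11): clear
  edge (0,11)–(0,1): clear
  midpoint (17,16) outside
  → clear
Obstacle 4 [(15,8) (18,0) (22,3) (22,11)]:
  edge (15,8)–(18,0): clear
  edge (18,0)–(22,3): clear
  edge (22,3)–(22,11): clear
  edge (22,11)–(15,8): clear
  midpoint (17,16) outside
  → clear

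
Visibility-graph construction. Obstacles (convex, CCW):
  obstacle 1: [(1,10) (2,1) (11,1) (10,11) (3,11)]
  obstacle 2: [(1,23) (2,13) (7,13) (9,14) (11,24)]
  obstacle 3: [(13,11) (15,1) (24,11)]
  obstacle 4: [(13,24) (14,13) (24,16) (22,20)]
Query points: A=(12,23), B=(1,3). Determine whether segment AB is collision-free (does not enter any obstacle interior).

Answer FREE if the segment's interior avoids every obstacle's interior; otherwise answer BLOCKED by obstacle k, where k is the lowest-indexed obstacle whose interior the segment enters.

BLOCKED by obstacle 1

Obstacle 1 [(1,10) (2,1) (11,1) (10,11) (3,11)]:
  edge (1,10)–(2,1): crosses AB
  edge (2,1)–(11,1): clear
  edge (11,1)–(10,11): clear
  edge (10,11)–(3,11): crosses AB
  edge (3,11)–(1,10): clear
  → BLOCKED
Obstacle 2 [(1,23) (2,13) (7,13) (9,14) (11,24)]:
  edge (1,23)–(2,13): clear
  edge (2,13)–(7,13): crosses AB
  edge (7,13)–(9,14): clear
  edge (9,14)–(11,24): crosses AB
  edge (11,24)–(1,23): clear
  → BLOCKED
Obstacle 3 [(13,11) (15,1) (24,11)]:
  edge (13,11)–(15,1): clear
  edge (15,1)–(24,11): clear
  edge (24,11)–(13,11): clear
  midpoint (13/2,13) outside
  → clear
Obstacle 4 [(13,24) (14,13) (24,16) (22,20)]:
  edge (13,24)–(14,13): clear
  edge (14,13)–(24,16): clear
  edge (24,16)–(22,20): clear
  edge (22,20)–(13,24): clear
  midpoint (13/2,13) outside
  → clear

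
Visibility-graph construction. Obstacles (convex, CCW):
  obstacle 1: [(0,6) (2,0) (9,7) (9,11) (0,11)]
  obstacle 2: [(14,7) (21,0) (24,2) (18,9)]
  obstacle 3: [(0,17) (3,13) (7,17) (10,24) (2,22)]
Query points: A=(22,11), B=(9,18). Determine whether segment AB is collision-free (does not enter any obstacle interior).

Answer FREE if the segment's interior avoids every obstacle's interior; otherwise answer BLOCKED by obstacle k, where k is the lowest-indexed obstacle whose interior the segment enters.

Obstacle 1 [(0,6) (2,0) (9,7) (9,11) (0,11)]:
  edge (0,6)–(2,0): clear
  edge (2,0)–(9,7): clear
  edge (9,7)–(9,11): clear
  edge (9,11)–(0,11): clear
  edge (0,11)–(0,6): clear
  midpoint (31/2,29/2) outside
  → clear
Obstacle 2 [(14,7) (21,0) (24,2) (18,9)]:
  edge (14,7)–(21,0): clear
  edge (21,0)–(24,2): clear
  edge (24,2)–(18,9): clear
  edge (18,9)–(14,7): clear
  midpoint (31/2,29/2) outside
  → clear
Obstacle 3 [(0,17) (3,13) (7,17) (10,24) (2,22)]:
  edge (0,17)–(3,13): clear
  edge (3,13)–(7,17): clear
  edge (7,17)–(10,24): clear
  edge (10,24)–(2,22): clear
  edge (2,22)–(0,17): clear
  midpoint (31/2,29/2) outside
  → clear

FREE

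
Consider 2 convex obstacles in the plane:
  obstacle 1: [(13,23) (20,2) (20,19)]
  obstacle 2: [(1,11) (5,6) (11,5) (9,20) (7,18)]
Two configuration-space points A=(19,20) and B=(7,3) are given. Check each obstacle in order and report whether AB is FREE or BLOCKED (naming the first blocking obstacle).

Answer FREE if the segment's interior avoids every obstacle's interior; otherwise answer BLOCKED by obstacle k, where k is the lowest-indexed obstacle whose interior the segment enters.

Obstacle 1 [(13,23) (20,2) (20,19)]:
  edge (13,23)–(20,2): crosses AB
  edge (20,2)–(20,19): clear
  edge (20,19)–(13,23): crosses AB
  → BLOCKED
Obstacle 2 [(1,11) (5,6) (11,5) (9,20) (7,18)]:
  edge (1,11)–(5,6): clear
  edge (5,6)–(11,5): crosses AB
  edge (11,5)–(9,20): crosses AB
  edge (9,20)–(7,18): clear
  edge (7,18)–(1,11): clear
  → BLOCKED

BLOCKED by obstacle 1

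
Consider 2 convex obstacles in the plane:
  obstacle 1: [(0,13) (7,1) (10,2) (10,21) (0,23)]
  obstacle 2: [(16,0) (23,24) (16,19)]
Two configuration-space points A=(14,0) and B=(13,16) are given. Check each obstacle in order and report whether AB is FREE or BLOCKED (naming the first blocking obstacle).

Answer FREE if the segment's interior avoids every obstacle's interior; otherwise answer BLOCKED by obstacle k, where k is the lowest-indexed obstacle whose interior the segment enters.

FREE

Obstacle 1 [(0,13) (7,1) (10,2) (10,21) (0,23)]:
  edge (0,13)–(7,1): clear
  edge (7,1)–(10,2): clear
  edge (10,2)–(10,21): clear
  edge (10,21)–(0,23): clear
  edge (0,23)–(0,13): clear
  midpoint (27/2,8) outside
  → clear
Obstacle 2 [(16,0) (23,24) (16,19)]:
  edge (16,0)–(23,24): clear
  edge (23,24)–(16,19): clear
  edge (16,19)–(16,0): clear
  midpoint (27/2,8) outside
  → clear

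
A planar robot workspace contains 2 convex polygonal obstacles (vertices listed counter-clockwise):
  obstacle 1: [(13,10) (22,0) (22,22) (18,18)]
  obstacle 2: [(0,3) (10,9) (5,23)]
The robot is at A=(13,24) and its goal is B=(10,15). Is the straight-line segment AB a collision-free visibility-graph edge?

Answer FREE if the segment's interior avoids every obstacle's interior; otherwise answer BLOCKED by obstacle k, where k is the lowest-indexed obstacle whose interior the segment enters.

Obstacle 1 [(13,10) (22,0) (22,22) (18,18)]:
  edge (13,10)–(22,0): clear
  edge (22,0)–(22,22): clear
  edge (22,22)–(18,18): clear
  edge (18,18)–(13,10): clear
  midpoint (23/2,39/2) outside
  → clear
Obstacle 2 [(0,3) (10,9) (5,23)]:
  edge (0,3)–(10,9): clear
  edge (10,9)–(5,23): clear
  edge (5,23)–(0,3): clear
  midpoint (23/2,39/2) outside
  → clear

FREE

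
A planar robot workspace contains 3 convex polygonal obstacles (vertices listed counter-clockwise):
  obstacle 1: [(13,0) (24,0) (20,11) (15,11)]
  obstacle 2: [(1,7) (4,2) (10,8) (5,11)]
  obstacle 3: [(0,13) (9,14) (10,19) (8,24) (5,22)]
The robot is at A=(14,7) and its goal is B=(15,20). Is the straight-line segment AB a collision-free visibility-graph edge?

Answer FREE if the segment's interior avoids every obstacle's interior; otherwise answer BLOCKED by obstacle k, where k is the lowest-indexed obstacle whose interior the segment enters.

FREE

Obstacle 1 [(13,0) (24,0) (20,11) (15,11)]:
  edge (13,0)–(24,0): clear
  edge (24,0)–(20,11): clear
  edge (20,11)–(15,11): clear
  edge (15,11)–(13,0): clear
  midpoint (29/2,27/2) outside
  → clear
Obstacle 2 [(1,7) (4,2) (10,8) (5,11)]:
  edge (1,7)–(4,2): clear
  edge (4,2)–(10,8): clear
  edge (10,8)–(5,11): clear
  edge (5,11)–(1,7): clear
  midpoint (29/2,27/2) outside
  → clear
Obstacle 3 [(0,13) (9,14) (10,19) (8,24) (5,22)]:
  edge (0,13)–(9,14): clear
  edge (9,14)–(10,19): clear
  edge (10,19)–(8,24): clear
  edge (8,24)–(5,22): clear
  edge (5,22)–(0,13): clear
  midpoint (29/2,27/2) outside
  → clear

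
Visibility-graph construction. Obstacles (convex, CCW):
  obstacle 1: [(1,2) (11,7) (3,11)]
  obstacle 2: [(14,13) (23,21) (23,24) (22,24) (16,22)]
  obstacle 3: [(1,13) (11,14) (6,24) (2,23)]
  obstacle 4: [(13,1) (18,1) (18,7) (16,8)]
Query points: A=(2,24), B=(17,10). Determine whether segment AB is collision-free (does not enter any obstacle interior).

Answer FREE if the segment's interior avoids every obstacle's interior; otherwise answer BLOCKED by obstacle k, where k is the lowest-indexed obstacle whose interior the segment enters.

Obstacle 1 [(1,2) (11,7) (3,11)]:
  edge (1,2)–(11,7): clear
  edge (11,7)–(3,11): clear
  edge (3,11)–(1,2): clear
  midpoint (19/2,17) outside
  → clear
Obstacle 2 [(14,13) (23,21) (23,24) (22,24) (16,22)]:
  edge (14,13)–(23,21): clear
  edge (23,21)–(23,24): clear
  edge (23,24)–(22,24): clear
  edge (22,24)–(16,22): clear
  edge (16,22)–(14,13): clear
  midpoint (19/2,17) outside
  → clear
Obstacle 3 [(1,13) (11,14) (6,24) (2,23)]:
  edge (1,13)–(11,14): clear
  edge (11,14)–(6,24): crosses AB
  edge (6,24)–(2,23): crosses AB
  edge (2,23)–(1,13): clear
  → BLOCKED
Obstacle 4 [(13,1) (18,1) (18,7) (16,8)]:
  edge (13,1)–(18,1): clear
  edge (18,1)–(18,7): clear
  edge (18,7)–(16,8): clear
  edge (16,8)–(13,1): clear
  midpoint (19/2,17) outside
  → clear

BLOCKED by obstacle 3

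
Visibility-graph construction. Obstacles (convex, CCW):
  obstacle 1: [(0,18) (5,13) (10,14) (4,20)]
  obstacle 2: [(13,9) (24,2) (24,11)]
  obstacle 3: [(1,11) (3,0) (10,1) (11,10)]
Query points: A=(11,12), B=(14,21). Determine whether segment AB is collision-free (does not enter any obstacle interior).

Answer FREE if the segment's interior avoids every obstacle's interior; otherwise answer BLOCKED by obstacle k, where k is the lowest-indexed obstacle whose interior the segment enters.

FREE

Obstacle 1 [(0,18) (5,13) (10,14) (4,20)]:
  edge (0,18)–(5,13): clear
  edge (5,13)–(10,14): clear
  edge (10,14)–(4,20): clear
  edge (4,20)–(0,18): clear
  midpoint (25/2,33/2) outside
  → clear
Obstacle 2 [(13,9) (24,2) (24,11)]:
  edge (13,9)–(24,2): clear
  edge (24,2)–(24,11): clear
  edge (24,11)–(13,9): clear
  midpoint (25/2,33/2) outside
  → clear
Obstacle 3 [(1,11) (3,0) (10,1) (11,10)]:
  edge (1,11)–(3,0): clear
  edge (3,0)–(10,1): clear
  edge (10,1)–(11,10): clear
  edge (11,10)–(1,11): clear
  midpoint (25/2,33/2) outside
  → clear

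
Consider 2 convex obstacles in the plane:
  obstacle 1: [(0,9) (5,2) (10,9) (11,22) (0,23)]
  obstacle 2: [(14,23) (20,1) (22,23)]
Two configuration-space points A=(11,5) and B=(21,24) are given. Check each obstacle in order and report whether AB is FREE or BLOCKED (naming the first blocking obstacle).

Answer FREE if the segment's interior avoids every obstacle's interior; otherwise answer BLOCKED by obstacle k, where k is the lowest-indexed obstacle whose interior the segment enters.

Obstacle 1 [(0,9) (5,2) (10,9) (11,22) (0,23)]:
  edge (0,9)–(5,2): clear
  edge (5,2)–(10,9): clear
  edge (10,9)–(11,22): clear
  edge (11,22)–(0,23): clear
  edge (0,23)–(0,9): clear
  midpoint (16,29/2) outside
  → clear
Obstacle 2 [(14,23) (20,1) (22,23)]:
  edge (14,23)–(20,1): crosses AB
  edge (20,1)–(22,23): clear
  edge (22,23)–(14,23): crosses AB
  → BLOCKED

BLOCKED by obstacle 2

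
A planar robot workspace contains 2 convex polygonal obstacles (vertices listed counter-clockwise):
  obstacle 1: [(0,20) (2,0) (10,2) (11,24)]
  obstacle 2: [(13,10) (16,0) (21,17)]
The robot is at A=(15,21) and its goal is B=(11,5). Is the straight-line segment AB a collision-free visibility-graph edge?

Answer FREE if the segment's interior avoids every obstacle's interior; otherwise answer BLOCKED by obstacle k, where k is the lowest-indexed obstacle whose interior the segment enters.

FREE

Obstacle 1 [(0,20) (2,0) (10,2) (11,24)]:
  edge (0,20)–(2,0): clear
  edge (2,0)–(10,2): clear
  edge (10,2)–(11,24): clear
  edge (11,24)–(0,20): clear
  midpoint (13,13) outside
  → clear
Obstacle 2 [(13,10) (16,0) (21,17)]:
  edge (13,10)–(16,0): clear
  edge (16,0)–(21,17): clear
  edge (21,17)–(13,10): clear
  midpoint (13,13) outside
  → clear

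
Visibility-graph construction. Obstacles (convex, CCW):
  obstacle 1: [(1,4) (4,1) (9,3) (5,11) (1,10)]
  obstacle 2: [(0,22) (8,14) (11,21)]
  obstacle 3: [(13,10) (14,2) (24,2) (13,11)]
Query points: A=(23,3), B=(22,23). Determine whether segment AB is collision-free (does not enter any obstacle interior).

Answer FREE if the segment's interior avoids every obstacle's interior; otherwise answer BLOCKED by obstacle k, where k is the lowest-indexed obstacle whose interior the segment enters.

FREE

Obstacle 1 [(1,4) (4,1) (9,3) (5,11) (1,10)]:
  edge (1,4)–(4,1): clear
  edge (4,1)–(9,3): clear
  edge (9,3)–(5,11): clear
  edge (5,11)–(1,10): clear
  edge (1,10)–(1,4): clear
  midpoint (45/2,13) outside
  → clear
Obstacle 2 [(0,22) (8,14) (11,21)]:
  edge (0,22)–(8,14): clear
  edge (8,14)–(11,21): clear
  edge (11,21)–(0,22): clear
  midpoint (45/2,13) outside
  → clear
Obstacle 3 [(13,10) (14,2) (24,2) (13,11)]:
  edge (13,10)–(14,2): clear
  edge (14,2)–(24,2): clear
  edge (24,2)–(13,11): clear
  edge (13,11)–(13,10): clear
  midpoint (45/2,13) outside
  → clear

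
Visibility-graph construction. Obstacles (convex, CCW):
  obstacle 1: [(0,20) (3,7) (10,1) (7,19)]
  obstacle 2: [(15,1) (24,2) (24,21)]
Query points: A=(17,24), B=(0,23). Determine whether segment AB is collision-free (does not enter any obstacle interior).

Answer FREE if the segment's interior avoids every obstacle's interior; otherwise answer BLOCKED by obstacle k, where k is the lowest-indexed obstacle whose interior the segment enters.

FREE

Obstacle 1 [(0,20) (3,7) (10,1) (7,19)]:
  edge (0,20)–(3,7): clear
  edge (3,7)–(10,1): clear
  edge (10,1)–(7,19): clear
  edge (7,19)–(0,20): clear
  midpoint (17/2,47/2) outside
  → clear
Obstacle 2 [(15,1) (24,2) (24,21)]:
  edge (15,1)–(24,2): clear
  edge (24,2)–(24,21): clear
  edge (24,21)–(15,1): clear
  midpoint (17/2,47/2) outside
  → clear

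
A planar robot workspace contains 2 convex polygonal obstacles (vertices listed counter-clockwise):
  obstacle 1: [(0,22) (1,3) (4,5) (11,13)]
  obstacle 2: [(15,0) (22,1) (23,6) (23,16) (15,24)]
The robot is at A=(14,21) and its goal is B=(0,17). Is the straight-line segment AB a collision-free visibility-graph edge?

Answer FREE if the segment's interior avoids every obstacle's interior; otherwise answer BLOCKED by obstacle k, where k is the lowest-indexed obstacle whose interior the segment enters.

BLOCKED by obstacle 1

Obstacle 1 [(0,22) (1,3) (4,5) (11,13)]:
  edge (0,22)–(1,3): crosses AB
  edge (1,3)–(4,5): clear
  edge (4,5)–(11,13): clear
  edge (11,13)–(0,22): crosses AB
  → BLOCKED
Obstacle 2 [(15,0) (22,1) (23,6) (23,16) (15,24)]:
  edge (15,0)–(22,1): clear
  edge (22,1)–(23,6): clear
  edge (23,6)–(23,16): clear
  edge (23,16)–(15,24): clear
  edge (15,24)–(15,0): clear
  midpoint (7,19) outside
  → clear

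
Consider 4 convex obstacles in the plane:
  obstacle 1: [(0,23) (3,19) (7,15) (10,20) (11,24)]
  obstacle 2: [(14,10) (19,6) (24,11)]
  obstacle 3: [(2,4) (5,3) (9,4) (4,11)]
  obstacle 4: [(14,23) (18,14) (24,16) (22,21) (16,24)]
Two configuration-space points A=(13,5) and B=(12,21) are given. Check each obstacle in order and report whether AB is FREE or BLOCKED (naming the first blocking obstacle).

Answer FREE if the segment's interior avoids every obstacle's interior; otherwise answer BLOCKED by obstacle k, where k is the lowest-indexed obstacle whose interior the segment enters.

FREE

Obstacle 1 [(0,23) (3,19) (7,15) (10,20) (11,24)]:
  edge (0,23)–(3,19): clear
  edge (3,19)–(7,15): clear
  edge (7,15)–(10,20): clear
  edge (10,20)–(11,24): clear
  edge (11,24)–(0,23): clear
  midpoint (25/2,13) outside
  → clear
Obstacle 2 [(14,10) (19,6) (24,11)]:
  edge (14,10)–(19,6): clear
  edge (19,6)–(24,11): clear
  edge (24,11)–(14,10): clear
  midpoint (25/2,13) outside
  → clear
Obstacle 3 [(2,4) (5,3) (9,4) (4,11)]:
  edge (2,4)–(5,3): clear
  edge (5,3)–(9,4): clear
  edge (9,4)–(4,11): clear
  edge (4,11)–(2,4): clear
  midpoint (25/2,13) outside
  → clear
Obstacle 4 [(14,23) (18,14) (24,16) (22,21) (16,24)]:
  edge (14,23)–(18,14): clear
  edge (18,14)–(24,16): clear
  edge (24,16)–(22,21): clear
  edge (22,21)–(16,24): clear
  edge (16,24)–(14,23): clear
  midpoint (25/2,13) outside
  → clear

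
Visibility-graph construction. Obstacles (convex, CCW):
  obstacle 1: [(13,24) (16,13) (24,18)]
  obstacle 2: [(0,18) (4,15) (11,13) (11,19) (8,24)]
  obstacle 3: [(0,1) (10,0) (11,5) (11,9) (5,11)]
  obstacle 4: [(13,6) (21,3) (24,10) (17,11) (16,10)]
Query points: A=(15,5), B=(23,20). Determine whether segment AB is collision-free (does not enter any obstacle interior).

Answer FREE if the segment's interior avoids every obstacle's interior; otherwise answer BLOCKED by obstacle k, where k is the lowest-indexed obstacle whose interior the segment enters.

BLOCKED by obstacle 1

Obstacle 1 [(13,24) (16,13) (24,18)]:
  edge (13,24)–(16,13): clear
  edge (16,13)–(24,18): crosses AB
  edge (24,18)–(13,24): crosses AB
  → BLOCKED
Obstacle 2 [(0,18) (4,15) (11,13) (11,19) (8,24)]:
  edge (0,18)–(4,15): clear
  edge (4,15)–(11,13): clear
  edge (11,13)–(11,19): clear
  edge (11,19)–(8,24): clear
  edge (8,24)–(0,18): clear
  midpoint (19,25/2) outside
  → clear
Obstacle 3 [(0,1) (10,0) (11,5) (11,9) (5,11)]:
  edge (0,1)–(10,0): clear
  edge (10,0)–(11,5): clear
  edge (11,5)–(11,9): clear
  edge (11,9)–(5,11): clear
  edge (5,11)–(0,1): clear
  midpoint (19,25/2) outside
  → clear
Obstacle 4 [(13,6) (21,3) (24,10) (17,11) (16,10)]:
  edge (13,6)–(21,3): crosses AB
  edge (21,3)–(24,10): clear
  edge (24,10)–(17,11): crosses AB
  edge (17,11)–(16,10): clear
  edge (16,10)–(13,6): clear
  → BLOCKED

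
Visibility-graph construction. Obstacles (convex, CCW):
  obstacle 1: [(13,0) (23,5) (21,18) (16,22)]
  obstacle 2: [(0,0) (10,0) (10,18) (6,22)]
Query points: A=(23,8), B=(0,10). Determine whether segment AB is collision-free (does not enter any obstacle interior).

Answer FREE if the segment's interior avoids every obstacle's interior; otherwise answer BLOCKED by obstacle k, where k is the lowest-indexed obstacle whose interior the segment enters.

Obstacle 1 [(13,0) (23,5) (21,18) (16,22)]:
  edge (13,0)–(23,5): clear
  edge (23,5)–(21,18): crosses AB
  edge (21,18)–(16,22): clear
  edge (16,22)–(13,0): crosses AB
  → BLOCKED
Obstacle 2 [(0,0) (10,0) (10,18) (6,22)]:
  edge (0,0)–(10,0): clear
  edge (10,0)–(10,18): crosses AB
  edge (10,18)–(6,22): clear
  edge (6,22)–(0,0): crosses AB
  → BLOCKED

BLOCKED by obstacle 1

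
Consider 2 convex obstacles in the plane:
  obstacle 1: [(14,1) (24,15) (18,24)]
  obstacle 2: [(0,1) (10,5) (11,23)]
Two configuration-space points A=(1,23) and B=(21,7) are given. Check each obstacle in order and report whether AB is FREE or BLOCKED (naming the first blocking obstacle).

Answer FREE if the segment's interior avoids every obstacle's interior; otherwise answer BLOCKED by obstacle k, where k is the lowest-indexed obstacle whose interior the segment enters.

BLOCKED by obstacle 1

Obstacle 1 [(14,1) (24,15) (18,24)]:
  edge (14,1)–(24,15): crosses AB
  edge (24,15)–(18,24): clear
  edge (18,24)–(14,1): crosses AB
  → BLOCKED
Obstacle 2 [(0,1) (10,5) (11,23)]:
  edge (0,1)–(10,5): clear
  edge (10,5)–(11,23): crosses AB
  edge (11,23)–(0,1): crosses AB
  → BLOCKED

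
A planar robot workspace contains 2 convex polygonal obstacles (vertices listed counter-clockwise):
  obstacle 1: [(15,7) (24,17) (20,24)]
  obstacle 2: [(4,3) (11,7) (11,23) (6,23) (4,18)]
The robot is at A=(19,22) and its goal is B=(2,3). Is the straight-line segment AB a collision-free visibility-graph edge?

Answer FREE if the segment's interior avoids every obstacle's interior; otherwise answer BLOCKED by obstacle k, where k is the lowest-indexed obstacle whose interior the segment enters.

Obstacle 1 [(15,7) (24,17) (20,24)]:
  edge (15,7)–(24,17): clear
  edge (24,17)–(20,24): clear
  edge (20,24)–(15,7): clear
  midpoint (21/2,25/2) outside
  → clear
Obstacle 2 [(4,3) (11,7) (11,23) (6,23) (4,18)]:
  edge (4,3)–(11,7): clear
  edge (11,7)–(11,23): crosses AB
  edge (11,23)–(6,23): clear
  edge (6,23)–(4,18): clear
  edge (4,18)–(4,3): crosses AB
  → BLOCKED

BLOCKED by obstacle 2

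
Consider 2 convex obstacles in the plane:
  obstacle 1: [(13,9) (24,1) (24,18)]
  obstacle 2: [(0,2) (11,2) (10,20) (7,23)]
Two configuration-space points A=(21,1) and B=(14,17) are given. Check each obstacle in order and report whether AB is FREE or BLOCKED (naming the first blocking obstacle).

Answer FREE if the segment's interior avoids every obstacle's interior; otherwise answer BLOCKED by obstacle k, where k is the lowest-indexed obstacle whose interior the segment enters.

BLOCKED by obstacle 1

Obstacle 1 [(13,9) (24,1) (24,18)]:
  edge (13,9)–(24,1): crosses AB
  edge (24,1)–(24,18): clear
  edge (24,18)–(13,9): crosses AB
  → BLOCKED
Obstacle 2 [(0,2) (11,2) (10,20) (7,23)]:
  edge (0,2)–(11,2): clear
  edge (11,2)–(10,20): clear
  edge (10,20)–(7,23): clear
  edge (7,23)–(0,2): clear
  midpoint (35/2,9) outside
  → clear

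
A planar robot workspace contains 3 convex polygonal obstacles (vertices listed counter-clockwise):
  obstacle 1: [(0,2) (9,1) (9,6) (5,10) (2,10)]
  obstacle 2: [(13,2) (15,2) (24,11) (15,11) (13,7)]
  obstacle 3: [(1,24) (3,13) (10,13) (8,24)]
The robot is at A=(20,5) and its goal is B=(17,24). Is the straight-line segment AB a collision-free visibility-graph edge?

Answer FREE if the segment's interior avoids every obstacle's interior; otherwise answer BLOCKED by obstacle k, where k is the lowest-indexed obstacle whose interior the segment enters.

BLOCKED by obstacle 2

Obstacle 1 [(0,2) (9,1) (9,6) (5,10) (2,10)]:
  edge (0,2)–(9,1): clear
  edge (9,1)–(9,6): clear
  edge (9,6)–(5,10): clear
  edge (5,10)–(2,10): clear
  edge (2,10)–(0,2): clear
  midpoint (37/2,29/2) outside
  → clear
Obstacle 2 [(13,2) (15,2) (24,11) (15,11) (13,7)]:
  edge (13,2)–(15,2): clear
  edge (15,2)–(24,11): crosses AB
  edge (24,11)–(15,11): crosses AB
  edge (15,11)–(13,7): clear
  edge (13,7)–(13,2): clear
  → BLOCKED
Obstacle 3 [(1,24) (3,13) (10,13) (8,24)]:
  edge (1,24)–(3,13): clear
  edge (3,13)–(10,13): clear
  edge (10,13)–(8,24): clear
  edge (8,24)–(1,24): clear
  midpoint (37/2,29/2) outside
  → clear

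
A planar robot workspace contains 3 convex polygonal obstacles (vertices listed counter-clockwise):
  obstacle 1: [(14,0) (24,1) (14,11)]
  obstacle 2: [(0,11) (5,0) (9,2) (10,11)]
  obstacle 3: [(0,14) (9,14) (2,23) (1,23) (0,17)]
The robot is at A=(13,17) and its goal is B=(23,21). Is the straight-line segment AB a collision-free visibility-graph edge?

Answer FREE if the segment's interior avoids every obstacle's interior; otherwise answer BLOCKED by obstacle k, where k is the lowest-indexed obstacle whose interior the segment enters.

FREE

Obstacle 1 [(14,0) (24,1) (14,11)]:
  edge (14,0)–(24,1): clear
  edge (24,1)–(14,11): clear
  edge (14,11)–(14,0): clear
  midpoint (18,19) outside
  → clear
Obstacle 2 [(0,11) (5,0) (9,2) (10,11)]:
  edge (0,11)–(5,0): clear
  edge (5,0)–(9,2): clear
  edge (9,2)–(10,11): clear
  edge (10,11)–(0,11): clear
  midpoint (18,19) outside
  → clear
Obstacle 3 [(0,14) (9,14) (2,23) (1,23) (0,17)]:
  edge (0,14)–(9,14): clear
  edge (9,14)–(2,23): clear
  edge (2,23)–(1,23): clear
  edge (1,23)–(0,17): clear
  edge (0,17)–(0,14): clear
  midpoint (18,19) outside
  → clear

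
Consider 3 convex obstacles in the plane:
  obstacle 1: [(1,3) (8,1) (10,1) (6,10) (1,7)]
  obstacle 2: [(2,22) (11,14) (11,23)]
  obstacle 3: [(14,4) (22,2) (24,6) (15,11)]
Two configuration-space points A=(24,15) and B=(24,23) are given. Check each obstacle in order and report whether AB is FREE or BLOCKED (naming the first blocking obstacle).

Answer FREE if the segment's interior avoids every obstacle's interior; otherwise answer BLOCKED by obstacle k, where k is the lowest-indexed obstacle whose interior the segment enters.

Obstacle 1 [(1,3) (8,1) (10,1) (6,10) (1,7)]:
  edge (1,3)–(8,1): clear
  edge (8,1)–(10,1): clear
  edge (10,1)–(6,10): clear
  edge (6,10)–(1,7): clear
  edge (1,7)–(1,3): clear
  midpoint (24,19) outside
  → clear
Obstacle 2 [(2,22) (11,14) (11,23)]:
  edge (2,22)–(11,14): clear
  edge (11,14)–(11,23): clear
  edge (11,23)–(2,22): clear
  midpoint (24,19) outside
  → clear
Obstacle 3 [(14,4) (22,2) (24,6) (15,11)]:
  edge (14,4)–(22,2): clear
  edge (22,2)–(24,6): clear
  edge (24,6)–(15,11): clear
  edge (15,11)–(14,4): clear
  midpoint (24,19) outside
  → clear

FREE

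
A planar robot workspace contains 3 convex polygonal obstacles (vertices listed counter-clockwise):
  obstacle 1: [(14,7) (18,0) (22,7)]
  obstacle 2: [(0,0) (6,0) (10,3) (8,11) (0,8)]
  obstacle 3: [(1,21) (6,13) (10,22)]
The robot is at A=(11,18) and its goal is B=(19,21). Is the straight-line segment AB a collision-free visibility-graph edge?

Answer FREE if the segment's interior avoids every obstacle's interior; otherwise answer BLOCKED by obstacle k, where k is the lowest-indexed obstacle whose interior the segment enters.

Obstacle 1 [(14,7) (18,0) (22,7)]:
  edge (14,7)–(18,0): clear
  edge (18,0)–(22,7): clear
  edge (22,7)–(14,7): clear
  midpoint (15,39/2) outside
  → clear
Obstacle 2 [(0,0) (6,0) (10,3) (8,11) (0,8)]:
  edge (0,0)–(6,0): clear
  edge (6,0)–(10,3): clear
  edge (10,3)–(8,11): clear
  edge (8,11)–(0,8): clear
  edge (0,8)–(0,0): clear
  midpoint (15,39/2) outside
  → clear
Obstacle 3 [(1,21) (6,13) (10,22)]:
  edge (1,21)–(6,13): clear
  edge (6,13)–(10,22): clear
  edge (10,22)–(1,21): clear
  midpoint (15,39/2) outside
  → clear

FREE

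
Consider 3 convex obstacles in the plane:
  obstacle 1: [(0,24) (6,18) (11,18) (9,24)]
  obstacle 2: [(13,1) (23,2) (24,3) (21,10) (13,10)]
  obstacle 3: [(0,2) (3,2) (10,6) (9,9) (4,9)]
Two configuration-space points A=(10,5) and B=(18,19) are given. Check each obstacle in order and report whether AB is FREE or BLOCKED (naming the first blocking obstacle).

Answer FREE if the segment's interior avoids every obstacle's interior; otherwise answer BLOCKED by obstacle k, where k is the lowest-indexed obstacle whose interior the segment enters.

FREE

Obstacle 1 [(0,24) (6,18) (11,18) (9,24)]:
  edge (0,24)–(6,18): clear
  edge (6,18)–(11,18): clear
  edge (11,18)–(9,24): clear
  edge (9,24)–(0,24): clear
  midpoint (14,12) outside
  → clear
Obstacle 2 [(13,1) (23,2) (24,3) (21,10) (13,10)]:
  edge (13,1)–(23,2): clear
  edge (23,2)–(24,3): clear
  edge (24,3)–(21,10): clear
  edge (21,10)–(13,10): clear
  edge (13,10)–(13,1): clear
  midpoint (14,12) outside
  → clear
Obstacle 3 [(0,2) (3,2) (10,6) (9,9) (4,9)]:
  edge (0,2)–(3,2): clear
  edge (3,2)–(10,6): clear
  edge (10,6)–(9,9): clear
  edge (9,9)–(4,9): clear
  edge (4,9)–(0,2): clear
  midpoint (14,12) outside
  → clear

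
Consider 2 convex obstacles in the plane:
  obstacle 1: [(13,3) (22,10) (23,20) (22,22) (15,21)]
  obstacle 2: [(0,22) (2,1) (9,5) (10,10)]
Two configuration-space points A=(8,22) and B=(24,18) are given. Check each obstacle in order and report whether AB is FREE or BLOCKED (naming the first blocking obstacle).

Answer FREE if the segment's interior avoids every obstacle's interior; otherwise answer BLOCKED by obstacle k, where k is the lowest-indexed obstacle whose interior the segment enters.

Obstacle 1 [(13,3) (22,10) (23,20) (22,22) (15,21)]:
  edge (13,3)–(22,10): clear
  edge (22,10)–(23,20): crosses AB
  edge (23,20)–(22,22): clear
  edge (22,22)–(15,21): clear
  edge (15,21)–(13,3): crosses AB
  → BLOCKED
Obstacle 2 [(0,22) (2,1) (9,5) (10,10)]:
  edge (0,22)–(2,1): clear
  edge (2,1)–(9,5): clear
  edge (9,5)–(10,10): clear
  edge (10,10)–(0,22): clear
  midpoint (16,20) outside
  → clear

BLOCKED by obstacle 1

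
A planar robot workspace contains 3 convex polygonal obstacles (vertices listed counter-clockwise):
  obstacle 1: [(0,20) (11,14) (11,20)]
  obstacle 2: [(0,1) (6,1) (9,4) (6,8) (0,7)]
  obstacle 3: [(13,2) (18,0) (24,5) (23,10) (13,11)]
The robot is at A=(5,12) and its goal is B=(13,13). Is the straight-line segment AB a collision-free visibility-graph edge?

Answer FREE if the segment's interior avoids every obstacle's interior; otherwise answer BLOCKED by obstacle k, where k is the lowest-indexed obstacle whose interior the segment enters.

FREE

Obstacle 1 [(0,20) (11,14) (11,20)]:
  edge (0,20)–(11,14): clear
  edge (11,14)–(11,20): clear
  edge (11,20)–(0,20): clear
  midpoint (9,25/2) outside
  → clear
Obstacle 2 [(0,1) (6,1) (9,4) (6,8) (0,7)]:
  edge (0,1)–(6,1): clear
  edge (6,1)–(9,4): clear
  edge (9,4)–(6,8): clear
  edge (6,8)–(0,7): clear
  edge (0,7)–(0,1): clear
  midpoint (9,25/2) outside
  → clear
Obstacle 3 [(13,2) (18,0) (24,5) (23,10) (13,11)]:
  edge (13,2)–(18,0): clear
  edge (18,0)–(24,5): clear
  edge (24,5)–(23,10): clear
  edge (23,10)–(13,11): clear
  edge (13,11)–(13,2): clear
  midpoint (9,25/2) outside
  → clear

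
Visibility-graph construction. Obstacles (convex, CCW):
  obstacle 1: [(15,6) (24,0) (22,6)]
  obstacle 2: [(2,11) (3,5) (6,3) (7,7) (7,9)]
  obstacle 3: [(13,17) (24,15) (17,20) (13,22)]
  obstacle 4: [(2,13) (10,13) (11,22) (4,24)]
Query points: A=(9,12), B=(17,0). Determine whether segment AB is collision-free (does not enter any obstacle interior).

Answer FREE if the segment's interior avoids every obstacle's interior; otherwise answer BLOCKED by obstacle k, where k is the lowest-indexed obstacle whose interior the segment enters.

FREE

Obstacle 1 [(15,6) (24,0) (22,6)]:
  edge (15,6)–(24,0): clear
  edge (24,0)–(22,6): clear
  edge (22,6)–(15,6): clear
  midpoint (13,6) outside
  → clear
Obstacle 2 [(2,11) (3,5) (6,3) (7,7) (7,9)]:
  edge (2,11)–(3,5): clear
  edge (3,5)–(6,3): clear
  edge (6,3)–(7,7): clear
  edge (7,7)–(7,9): clear
  edge (7,9)–(2,11): clear
  midpoint (13,6) outside
  → clear
Obstacle 3 [(13,17) (24,15) (17,20) (13,22)]:
  edge (13,17)–(24,15): clear
  edge (24,15)–(17,20): clear
  edge (17,20)–(13,22): clear
  edge (13,22)–(13,17): clear
  midpoint (13,6) outside
  → clear
Obstacle 4 [(2,13) (10,13) (11,22) (4,24)]:
  edge (2,13)–(10,13): clear
  edge (10,13)–(11,22): clear
  edge (11,22)–(4,24): clear
  edge (4,24)–(2,13): clear
  midpoint (13,6) outside
  → clear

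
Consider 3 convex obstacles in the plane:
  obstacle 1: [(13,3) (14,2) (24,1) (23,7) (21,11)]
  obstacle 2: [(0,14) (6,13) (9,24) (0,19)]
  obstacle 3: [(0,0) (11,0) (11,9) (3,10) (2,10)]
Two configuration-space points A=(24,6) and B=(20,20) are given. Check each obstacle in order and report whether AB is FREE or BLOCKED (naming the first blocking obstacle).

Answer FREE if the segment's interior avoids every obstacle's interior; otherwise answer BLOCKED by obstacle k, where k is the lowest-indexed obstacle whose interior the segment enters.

FREE

Obstacle 1 [(13,3) (14,2) (24,1) (23,7) (21,11)]:
  edge (13,3)–(14,2): clear
  edge (14,2)–(24,1): clear
  edge (24,1)–(23,7): clear
  edge (23,7)–(21,11): clear
  edge (21,11)–(13,3): clear
  midpoint (22,13) outside
  → clear
Obstacle 2 [(0,14) (6,13) (9,24) (0,19)]:
  edge (0,14)–(6,13): clear
  edge (6,13)–(9,24): clear
  edge (9,24)–(0,19): clear
  edge (0,19)–(0,14): clear
  midpoint (22,13) outside
  → clear
Obstacle 3 [(0,0) (11,0) (11,9) (3,10) (2,10)]:
  edge (0,0)–(11,0): clear
  edge (11,0)–(11,9): clear
  edge (11,9)–(3,10): clear
  edge (3,10)–(2,10): clear
  edge (2,10)–(0,0): clear
  midpoint (22,13) outside
  → clear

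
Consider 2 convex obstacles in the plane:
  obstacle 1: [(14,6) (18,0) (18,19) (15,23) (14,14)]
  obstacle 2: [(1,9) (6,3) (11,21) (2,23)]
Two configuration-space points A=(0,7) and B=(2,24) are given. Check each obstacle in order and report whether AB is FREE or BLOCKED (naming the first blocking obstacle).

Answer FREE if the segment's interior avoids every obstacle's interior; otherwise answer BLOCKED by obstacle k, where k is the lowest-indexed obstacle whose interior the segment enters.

FREE

Obstacle 1 [(14,6) (18,0) (18,19) (15,23) (14,14)]:
  edge (14,6)–(18,0): clear
  edge (18,0)–(18,19): clear
  edge (18,19)–(15,23): clear
  edge (15,23)–(14,14): clear
  edge (14,14)–(14,6): clear
  midpoint (1,31/2) outside
  → clear
Obstacle 2 [(1,9) (6,3) (11,21) (2,23)]:
  edge (1,9)–(6,3): clear
  edge (6,3)–(11,21): clear
  edge (11,21)–(2,23): clear
  edge (2,23)–(1,9): clear
  midpoint (1,31/2) outside
  → clear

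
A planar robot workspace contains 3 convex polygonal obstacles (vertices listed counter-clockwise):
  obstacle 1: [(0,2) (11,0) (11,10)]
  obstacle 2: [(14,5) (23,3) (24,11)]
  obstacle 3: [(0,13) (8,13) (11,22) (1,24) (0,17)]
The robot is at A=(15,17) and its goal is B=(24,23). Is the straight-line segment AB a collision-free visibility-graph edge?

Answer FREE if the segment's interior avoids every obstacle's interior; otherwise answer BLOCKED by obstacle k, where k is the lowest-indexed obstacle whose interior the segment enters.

Obstacle 1 [(0,2) (11,0) (11,10)]:
  edge (0,2)–(11,0): clear
  edge (11,0)–(11,10): clear
  edge (11,10)–(0,2): clear
  midpoint (39/2,20) outside
  → clear
Obstacle 2 [(14,5) (23,3) (24,11)]:
  edge (14,5)–(23,3): clear
  edge (23,3)–(24,11): clear
  edge (24,11)–(14,5): clear
  midpoint (39/2,20) outside
  → clear
Obstacle 3 [(0,13) (8,13) (11,22) (1,24) (0,17)]:
  edge (0,13)–(8,13): clear
  edge (8,13)–(11,22): clear
  edge (11,22)–(1,24): clear
  edge (1,24)–(0,17): clear
  edge (0,17)–(0,13): clear
  midpoint (39/2,20) outside
  → clear

FREE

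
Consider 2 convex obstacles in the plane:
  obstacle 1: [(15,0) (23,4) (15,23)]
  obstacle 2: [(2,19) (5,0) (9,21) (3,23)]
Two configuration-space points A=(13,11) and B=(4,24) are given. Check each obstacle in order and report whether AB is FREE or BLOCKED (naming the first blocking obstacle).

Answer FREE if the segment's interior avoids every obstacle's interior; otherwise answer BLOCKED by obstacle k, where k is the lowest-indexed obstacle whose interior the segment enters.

Obstacle 1 [(15,0) (23,4) (15,23)]:
  edge (15,0)–(23,4): clear
  edge (23,4)–(15,23): clear
  edge (15,23)–(15,0): clear
  midpoint (17/2,35/2) outside
  → clear
Obstacle 2 [(2,19) (5,0) (9,21) (3,23)]:
  edge (2,19)–(5,0): clear
  edge (5,0)–(9,21): crosses AB
  edge (9,21)–(3,23): crosses AB
  edge (3,23)–(2,19): clear
  → BLOCKED

BLOCKED by obstacle 2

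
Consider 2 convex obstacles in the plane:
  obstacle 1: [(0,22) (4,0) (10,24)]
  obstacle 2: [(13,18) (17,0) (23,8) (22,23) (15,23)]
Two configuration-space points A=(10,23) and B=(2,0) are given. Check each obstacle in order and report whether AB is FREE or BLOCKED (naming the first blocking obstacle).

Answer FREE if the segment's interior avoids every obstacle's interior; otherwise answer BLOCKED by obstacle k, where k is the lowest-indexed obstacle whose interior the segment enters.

BLOCKED by obstacle 1

Obstacle 1 [(0,22) (4,0) (10,24)]:
  edge (0,22)–(4,0): crosses AB
  edge (4,0)–(10,24): crosses AB
  edge (10,24)–(0,22): clear
  → BLOCKED
Obstacle 2 [(13,18) (17,0) (23,8) (22,23) (15,23)]:
  edge (13,18)–(17,0): clear
  edge (17,0)–(23,8): clear
  edge (23,8)–(22,23): clear
  edge (22,23)–(15,23): clear
  edge (15,23)–(13,18): clear
  midpoint (6,23/2) outside
  → clear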